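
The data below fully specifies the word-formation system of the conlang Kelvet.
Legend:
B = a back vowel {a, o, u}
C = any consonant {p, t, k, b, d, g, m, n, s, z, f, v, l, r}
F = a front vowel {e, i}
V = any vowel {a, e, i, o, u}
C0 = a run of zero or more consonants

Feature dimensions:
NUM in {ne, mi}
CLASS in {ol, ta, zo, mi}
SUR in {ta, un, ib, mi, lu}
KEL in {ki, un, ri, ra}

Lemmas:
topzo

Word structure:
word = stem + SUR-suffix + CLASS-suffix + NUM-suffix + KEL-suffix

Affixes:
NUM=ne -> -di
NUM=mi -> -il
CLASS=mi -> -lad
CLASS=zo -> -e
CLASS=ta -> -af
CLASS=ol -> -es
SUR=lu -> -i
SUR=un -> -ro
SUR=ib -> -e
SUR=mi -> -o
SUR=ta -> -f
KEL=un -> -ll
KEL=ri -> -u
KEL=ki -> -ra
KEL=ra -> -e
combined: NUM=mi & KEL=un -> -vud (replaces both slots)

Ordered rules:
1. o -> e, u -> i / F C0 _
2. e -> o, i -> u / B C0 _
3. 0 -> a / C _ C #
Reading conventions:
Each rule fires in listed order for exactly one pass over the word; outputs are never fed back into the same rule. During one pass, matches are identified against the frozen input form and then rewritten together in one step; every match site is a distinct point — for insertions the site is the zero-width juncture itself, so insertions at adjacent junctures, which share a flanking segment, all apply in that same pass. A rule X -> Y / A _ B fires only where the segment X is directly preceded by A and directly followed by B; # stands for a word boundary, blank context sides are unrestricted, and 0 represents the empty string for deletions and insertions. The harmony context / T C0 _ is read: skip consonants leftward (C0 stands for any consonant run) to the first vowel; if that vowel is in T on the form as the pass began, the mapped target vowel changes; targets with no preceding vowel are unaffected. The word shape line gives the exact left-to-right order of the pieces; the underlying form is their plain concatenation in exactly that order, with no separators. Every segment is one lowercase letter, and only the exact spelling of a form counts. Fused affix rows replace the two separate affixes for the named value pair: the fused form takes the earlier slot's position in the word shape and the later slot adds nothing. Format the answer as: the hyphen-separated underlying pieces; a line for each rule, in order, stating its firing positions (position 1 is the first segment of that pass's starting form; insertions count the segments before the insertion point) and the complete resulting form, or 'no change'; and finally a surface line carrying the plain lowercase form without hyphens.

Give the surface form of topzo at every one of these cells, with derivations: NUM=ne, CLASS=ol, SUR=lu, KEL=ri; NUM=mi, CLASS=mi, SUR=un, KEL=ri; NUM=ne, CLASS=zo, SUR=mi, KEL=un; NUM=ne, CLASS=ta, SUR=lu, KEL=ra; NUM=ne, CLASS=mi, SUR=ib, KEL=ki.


cell NUM=ne, CLASS=ol, SUR=lu, KEL=ri:
underlying: topzo-i-es-di-u
1. o -> e, u -> i / F C0 _: fires at position(s) 11: topzoiesdii
2. e -> o, i -> u / B C0 _: fires at position(s) 6: topzouesdii
3. 0 -> a / C _ C #: no change
surface: topzouesdii

cell NUM=mi, CLASS=mi, SUR=un, KEL=ri:
underlying: topzo-ro-lad-il-u
1. o -> e, u -> i / F C0 _: fires at position(s) 13: topzoroladili
2. e -> o, i -> u / B C0 _: fires at position(s) 11: topzoroladuli
3. 0 -> a / C _ C #: no change
surface: topzoroladuli

cell NUM=ne, CLASS=zo, SUR=mi, KEL=un:
underlying: topzo-o-e-di-ll
1. o -> e, u -> i / F C0 _: no change
2. e -> o, i -> u / B C0 _: fires at position(s) 7: topzooodill
3. 0 -> a / C _ C #: inserts after position(s) 10: topzooodilal
surface: topzooodilal

cell NUM=ne, CLASS=ta, SUR=lu, KEL=ra:
underlying: topzo-i-af-di-e
1. o -> e, u -> i / F C0 _: no change
2. e -> o, i -> u / B C0 _: fires at position(s) 6, 10: topzouafdue
3. 0 -> a / C _ C #: no change
surface: topzouafdue

cell NUM=ne, CLASS=mi, SUR=ib, KEL=ki:
underlying: topzo-e-lad-di-ra
1. o -> e, u -> i / F C0 _: no change
2. e -> o, i -> u / B C0 _: fires at position(s) 6, 11: topzooladdura
3. 0 -> a / C _ C #: no change
surface: topzooladdura


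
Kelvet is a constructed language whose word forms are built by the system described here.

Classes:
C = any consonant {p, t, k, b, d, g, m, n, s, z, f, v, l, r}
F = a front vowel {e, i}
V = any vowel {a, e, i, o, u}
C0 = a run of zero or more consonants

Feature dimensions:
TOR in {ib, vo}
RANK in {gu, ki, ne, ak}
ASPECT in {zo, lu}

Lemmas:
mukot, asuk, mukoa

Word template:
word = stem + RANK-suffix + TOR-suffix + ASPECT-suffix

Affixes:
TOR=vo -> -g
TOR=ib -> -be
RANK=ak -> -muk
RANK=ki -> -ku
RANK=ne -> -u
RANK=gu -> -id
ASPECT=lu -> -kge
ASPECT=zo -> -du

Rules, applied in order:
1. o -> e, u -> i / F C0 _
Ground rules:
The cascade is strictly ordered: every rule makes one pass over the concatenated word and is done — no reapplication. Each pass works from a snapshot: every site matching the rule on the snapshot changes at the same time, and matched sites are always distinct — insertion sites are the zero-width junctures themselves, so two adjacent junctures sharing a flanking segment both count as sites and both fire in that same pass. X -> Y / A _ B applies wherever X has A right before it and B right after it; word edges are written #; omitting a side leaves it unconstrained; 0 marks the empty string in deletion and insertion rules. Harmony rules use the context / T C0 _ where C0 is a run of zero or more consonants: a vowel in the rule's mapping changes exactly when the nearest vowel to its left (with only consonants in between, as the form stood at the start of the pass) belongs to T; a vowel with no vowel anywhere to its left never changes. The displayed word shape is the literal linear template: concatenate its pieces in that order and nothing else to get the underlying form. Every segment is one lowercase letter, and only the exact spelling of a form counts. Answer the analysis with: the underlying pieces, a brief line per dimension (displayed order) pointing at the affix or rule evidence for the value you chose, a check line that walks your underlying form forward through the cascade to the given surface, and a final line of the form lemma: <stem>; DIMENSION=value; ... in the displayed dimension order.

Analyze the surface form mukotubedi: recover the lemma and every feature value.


underlying: mukot-u-be-du
TOR=ib - signalled by the affix -be
RANK=ne - signalled by the affix -u
ASPECT=zo - signalled by the affix -du
check: mukotubedu -> mukotubedi
lemma: mukot; TOR=ib; RANK=ne; ASPECT=zo


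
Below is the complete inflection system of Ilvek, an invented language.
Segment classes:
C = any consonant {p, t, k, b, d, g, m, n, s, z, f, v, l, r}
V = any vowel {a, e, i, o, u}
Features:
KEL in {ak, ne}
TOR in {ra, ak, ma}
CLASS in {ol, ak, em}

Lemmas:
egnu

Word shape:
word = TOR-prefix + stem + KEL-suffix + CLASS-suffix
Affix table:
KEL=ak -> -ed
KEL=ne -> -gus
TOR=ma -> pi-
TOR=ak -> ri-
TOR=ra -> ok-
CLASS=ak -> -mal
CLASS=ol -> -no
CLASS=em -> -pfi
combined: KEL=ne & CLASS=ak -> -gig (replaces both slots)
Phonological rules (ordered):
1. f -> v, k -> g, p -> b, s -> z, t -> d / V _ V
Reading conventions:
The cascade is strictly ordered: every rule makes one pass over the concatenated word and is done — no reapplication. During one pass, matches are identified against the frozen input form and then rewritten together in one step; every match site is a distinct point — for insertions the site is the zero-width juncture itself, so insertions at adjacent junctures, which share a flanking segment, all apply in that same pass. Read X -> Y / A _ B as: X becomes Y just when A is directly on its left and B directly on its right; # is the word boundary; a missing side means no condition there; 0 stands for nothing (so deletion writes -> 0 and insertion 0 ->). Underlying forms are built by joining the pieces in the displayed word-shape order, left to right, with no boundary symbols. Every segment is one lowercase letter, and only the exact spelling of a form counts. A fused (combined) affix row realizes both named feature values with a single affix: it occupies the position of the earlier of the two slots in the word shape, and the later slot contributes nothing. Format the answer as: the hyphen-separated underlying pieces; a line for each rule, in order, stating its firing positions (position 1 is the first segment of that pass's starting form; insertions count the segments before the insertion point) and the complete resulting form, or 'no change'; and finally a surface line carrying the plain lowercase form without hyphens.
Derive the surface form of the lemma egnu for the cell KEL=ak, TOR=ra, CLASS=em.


underlying: ok-egnu-ed-pfi
1. f -> v, k -> g, p -> b, s -> z, t -> d / V _ V: fires at position(s) 2: ogegnuedpfi
surface: ogegnuedpfi


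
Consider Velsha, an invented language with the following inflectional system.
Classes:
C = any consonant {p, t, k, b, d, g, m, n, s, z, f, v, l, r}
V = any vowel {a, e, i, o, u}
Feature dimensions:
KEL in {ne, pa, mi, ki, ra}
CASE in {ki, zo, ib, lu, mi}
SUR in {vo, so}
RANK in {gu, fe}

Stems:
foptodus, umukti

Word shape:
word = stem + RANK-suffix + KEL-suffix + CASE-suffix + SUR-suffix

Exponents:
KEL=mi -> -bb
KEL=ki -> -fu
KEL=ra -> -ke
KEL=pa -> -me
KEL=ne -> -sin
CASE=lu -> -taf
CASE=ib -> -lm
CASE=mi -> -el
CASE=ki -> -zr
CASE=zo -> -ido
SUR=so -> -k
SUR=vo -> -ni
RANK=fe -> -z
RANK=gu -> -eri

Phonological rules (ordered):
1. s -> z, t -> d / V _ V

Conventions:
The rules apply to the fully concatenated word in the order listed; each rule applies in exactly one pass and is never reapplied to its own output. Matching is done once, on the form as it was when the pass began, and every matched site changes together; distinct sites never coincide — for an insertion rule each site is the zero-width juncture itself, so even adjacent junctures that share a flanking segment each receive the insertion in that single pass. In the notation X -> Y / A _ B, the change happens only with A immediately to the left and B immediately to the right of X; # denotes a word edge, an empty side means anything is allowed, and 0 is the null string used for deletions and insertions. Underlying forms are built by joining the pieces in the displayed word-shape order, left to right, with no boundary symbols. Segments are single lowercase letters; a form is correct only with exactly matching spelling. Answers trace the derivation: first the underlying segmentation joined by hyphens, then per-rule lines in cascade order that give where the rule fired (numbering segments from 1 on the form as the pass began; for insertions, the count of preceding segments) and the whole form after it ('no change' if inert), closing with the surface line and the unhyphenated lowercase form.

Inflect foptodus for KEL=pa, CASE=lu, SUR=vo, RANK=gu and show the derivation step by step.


underlying: foptodus-eri-me-taf-ni
1. s -> z, t -> d / V _ V: fires at position(s) 8, 14: foptoduzerimedafni
surface: foptoduzerimedafni


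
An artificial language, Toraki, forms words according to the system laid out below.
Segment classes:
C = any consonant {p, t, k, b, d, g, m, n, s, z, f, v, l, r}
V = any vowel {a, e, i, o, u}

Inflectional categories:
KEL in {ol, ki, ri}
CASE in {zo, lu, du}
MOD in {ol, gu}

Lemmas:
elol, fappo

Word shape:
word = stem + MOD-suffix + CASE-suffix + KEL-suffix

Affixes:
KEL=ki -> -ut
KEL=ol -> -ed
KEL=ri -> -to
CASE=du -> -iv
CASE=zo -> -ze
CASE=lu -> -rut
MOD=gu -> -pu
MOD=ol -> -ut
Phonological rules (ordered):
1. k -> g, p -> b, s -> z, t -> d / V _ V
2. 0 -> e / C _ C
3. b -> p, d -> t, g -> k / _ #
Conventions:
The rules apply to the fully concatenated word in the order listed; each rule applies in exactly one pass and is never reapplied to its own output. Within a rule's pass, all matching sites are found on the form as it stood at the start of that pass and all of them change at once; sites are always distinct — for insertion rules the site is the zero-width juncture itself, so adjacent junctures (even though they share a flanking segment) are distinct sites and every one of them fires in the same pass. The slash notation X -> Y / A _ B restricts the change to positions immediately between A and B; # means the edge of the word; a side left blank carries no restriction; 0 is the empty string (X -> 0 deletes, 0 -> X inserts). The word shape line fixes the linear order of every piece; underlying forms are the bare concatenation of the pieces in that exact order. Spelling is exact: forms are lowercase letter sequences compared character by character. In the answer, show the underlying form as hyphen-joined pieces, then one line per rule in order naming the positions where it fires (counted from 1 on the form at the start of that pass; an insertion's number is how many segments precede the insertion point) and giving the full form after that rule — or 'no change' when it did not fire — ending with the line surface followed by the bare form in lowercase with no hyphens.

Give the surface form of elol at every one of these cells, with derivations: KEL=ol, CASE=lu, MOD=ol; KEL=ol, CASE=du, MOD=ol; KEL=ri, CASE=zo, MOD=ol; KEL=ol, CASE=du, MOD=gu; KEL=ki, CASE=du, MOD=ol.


cell KEL=ol, CASE=lu, MOD=ol:
underlying: elol-ut-rut-ed
1. k -> g, p -> b, s -> z, t -> d / V _ V: fires at position(s) 9: elolutruded
2. 0 -> e / C _ C: inserts after position(s) 6: eloluteruded
3. b -> p, d -> t, g -> k / _ #: fires at position(s) 12: eloluterudet
surface: eloluterudet

cell KEL=ol, CASE=du, MOD=ol:
underlying: elol-ut-iv-ed
1. k -> g, p -> b, s -> z, t -> d / V _ V: fires at position(s) 6: eloludived
2. 0 -> e / C _ C: no change
3. b -> p, d -> t, g -> k / _ #: fires at position(s) 10: eloludivet
surface: eloludivet

cell KEL=ri, CASE=zo, MOD=ol:
underlying: elol-ut-ze-to
1. k -> g, p -> b, s -> z, t -> d / V _ V: fires at position(s) 9: elolutzedo
2. 0 -> e / C _ C: inserts after position(s) 6: elolutezedo
3. b -> p, d -> t, g -> k / _ #: no change
surface: elolutezedo

cell KEL=ol, CASE=du, MOD=gu:
underlying: elol-pu-iv-ed
1. k -> g, p -> b, s -> z, t -> d / V _ V: no change
2. 0 -> e / C _ C: inserts after position(s) 4: elolepuived
3. b -> p, d -> t, g -> k / _ #: fires at position(s) 11: elolepuivet
surface: elolepuivet

cell KEL=ki, CASE=du, MOD=ol:
underlying: elol-ut-iv-ut
1. k -> g, p -> b, s -> z, t -> d / V _ V: fires at position(s) 6: eloludivut
2. 0 -> e / C _ C: no change
3. b -> p, d -> t, g -> k / _ #: no change
surface: eloludivut


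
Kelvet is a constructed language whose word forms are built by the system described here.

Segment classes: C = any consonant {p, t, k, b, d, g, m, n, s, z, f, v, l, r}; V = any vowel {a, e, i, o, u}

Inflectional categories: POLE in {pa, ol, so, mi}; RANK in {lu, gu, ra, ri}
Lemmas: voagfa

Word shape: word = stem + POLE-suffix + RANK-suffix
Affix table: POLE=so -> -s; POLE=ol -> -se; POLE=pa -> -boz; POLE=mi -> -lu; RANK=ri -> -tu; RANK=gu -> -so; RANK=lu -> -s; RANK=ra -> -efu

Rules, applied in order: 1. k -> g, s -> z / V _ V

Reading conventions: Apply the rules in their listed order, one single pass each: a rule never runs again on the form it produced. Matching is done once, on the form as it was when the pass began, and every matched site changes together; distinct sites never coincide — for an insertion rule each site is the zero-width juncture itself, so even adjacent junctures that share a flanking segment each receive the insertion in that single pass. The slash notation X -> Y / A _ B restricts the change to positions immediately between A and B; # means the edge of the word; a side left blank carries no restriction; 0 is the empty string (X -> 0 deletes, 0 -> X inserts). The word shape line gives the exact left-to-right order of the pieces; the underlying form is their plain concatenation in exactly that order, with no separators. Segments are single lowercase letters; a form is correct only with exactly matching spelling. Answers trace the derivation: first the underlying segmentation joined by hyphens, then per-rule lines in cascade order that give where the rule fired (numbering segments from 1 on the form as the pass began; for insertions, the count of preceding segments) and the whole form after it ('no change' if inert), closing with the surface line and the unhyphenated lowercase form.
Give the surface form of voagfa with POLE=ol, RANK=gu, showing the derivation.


underlying: voagfa-se-so
1. k -> g, s -> z / V _ V: fires at position(s) 7, 9: voagfazezo
surface: voagfazezo


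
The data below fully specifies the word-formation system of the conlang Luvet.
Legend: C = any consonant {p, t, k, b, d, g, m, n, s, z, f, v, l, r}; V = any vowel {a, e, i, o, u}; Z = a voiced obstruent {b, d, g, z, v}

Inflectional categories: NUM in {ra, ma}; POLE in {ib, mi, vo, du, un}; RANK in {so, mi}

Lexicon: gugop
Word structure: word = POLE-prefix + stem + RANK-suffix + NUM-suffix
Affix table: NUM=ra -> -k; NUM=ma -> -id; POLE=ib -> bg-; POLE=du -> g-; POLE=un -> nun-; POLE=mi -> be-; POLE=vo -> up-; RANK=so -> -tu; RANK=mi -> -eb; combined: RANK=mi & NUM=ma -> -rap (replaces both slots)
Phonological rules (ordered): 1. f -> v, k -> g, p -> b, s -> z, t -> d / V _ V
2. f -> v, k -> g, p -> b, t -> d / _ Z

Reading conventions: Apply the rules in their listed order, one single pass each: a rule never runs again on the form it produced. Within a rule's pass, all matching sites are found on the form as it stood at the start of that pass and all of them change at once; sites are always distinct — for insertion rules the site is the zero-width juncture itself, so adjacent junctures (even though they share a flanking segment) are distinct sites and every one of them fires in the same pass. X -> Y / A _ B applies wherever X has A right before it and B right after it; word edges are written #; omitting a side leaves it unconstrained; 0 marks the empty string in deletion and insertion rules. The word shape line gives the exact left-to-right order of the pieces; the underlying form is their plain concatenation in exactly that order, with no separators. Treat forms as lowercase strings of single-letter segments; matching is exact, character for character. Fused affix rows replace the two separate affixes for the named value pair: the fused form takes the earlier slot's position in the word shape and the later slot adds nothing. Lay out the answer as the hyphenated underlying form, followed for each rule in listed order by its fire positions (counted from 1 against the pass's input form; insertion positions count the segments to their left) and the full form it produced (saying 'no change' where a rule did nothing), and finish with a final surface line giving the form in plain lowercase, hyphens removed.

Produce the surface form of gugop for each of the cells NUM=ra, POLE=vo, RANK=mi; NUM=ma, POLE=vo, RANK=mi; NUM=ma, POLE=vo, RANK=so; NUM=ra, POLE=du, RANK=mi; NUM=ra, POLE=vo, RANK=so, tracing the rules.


cell NUM=ra, POLE=vo, RANK=mi:
underlying: up-gugop-eb-k
1. f -> v, k -> g, p -> b, s -> z, t -> d / V _ V: fires at position(s) 7: upgugobebk
2. f -> v, k -> g, p -> b, t -> d / _ Z: fires at position(s) 2: ubgugobebk
surface: ubgugobebk

cell NUM=ma, POLE=vo, RANK=mi:
underlying: up-gugop-rap
1. f -> v, k -> g, p -> b, s -> z, t -> d / V _ V: no change
2. f -> v, k -> g, p -> b, t -> d / _ Z: fires at position(s) 2: ubgugoprap
surface: ubgugoprap

cell NUM=ma, POLE=vo, RANK=so:
underlying: up-gugop-tu-id
1. f -> v, k -> g, p -> b, s -> z, t -> d / V _ V: no change
2. f -> v, k -> g, p -> b, t -> d / _ Z: fires at position(s) 2: ubgugoptuid
surface: ubgugoptuid

cell NUM=ra, POLE=du, RANK=mi:
underlying: g-gugop-eb-k
1. f -> v, k -> g, p -> b, s -> z, t -> d / V _ V: fires at position(s) 6: ggugobebk
2. f -> v, k -> g, p -> b, t -> d / _ Z: no change
surface: ggugobebk

cell NUM=ra, POLE=vo, RANK=so:
underlying: up-gugop-tu-k
1. f -> v, k -> g, p -> b, s -> z, t -> d / V _ V: no change
2. f -> v, k -> g, p -> b, t -> d / _ Z: fires at position(s) 2: ubgugoptuk
surface: ubgugoptuk


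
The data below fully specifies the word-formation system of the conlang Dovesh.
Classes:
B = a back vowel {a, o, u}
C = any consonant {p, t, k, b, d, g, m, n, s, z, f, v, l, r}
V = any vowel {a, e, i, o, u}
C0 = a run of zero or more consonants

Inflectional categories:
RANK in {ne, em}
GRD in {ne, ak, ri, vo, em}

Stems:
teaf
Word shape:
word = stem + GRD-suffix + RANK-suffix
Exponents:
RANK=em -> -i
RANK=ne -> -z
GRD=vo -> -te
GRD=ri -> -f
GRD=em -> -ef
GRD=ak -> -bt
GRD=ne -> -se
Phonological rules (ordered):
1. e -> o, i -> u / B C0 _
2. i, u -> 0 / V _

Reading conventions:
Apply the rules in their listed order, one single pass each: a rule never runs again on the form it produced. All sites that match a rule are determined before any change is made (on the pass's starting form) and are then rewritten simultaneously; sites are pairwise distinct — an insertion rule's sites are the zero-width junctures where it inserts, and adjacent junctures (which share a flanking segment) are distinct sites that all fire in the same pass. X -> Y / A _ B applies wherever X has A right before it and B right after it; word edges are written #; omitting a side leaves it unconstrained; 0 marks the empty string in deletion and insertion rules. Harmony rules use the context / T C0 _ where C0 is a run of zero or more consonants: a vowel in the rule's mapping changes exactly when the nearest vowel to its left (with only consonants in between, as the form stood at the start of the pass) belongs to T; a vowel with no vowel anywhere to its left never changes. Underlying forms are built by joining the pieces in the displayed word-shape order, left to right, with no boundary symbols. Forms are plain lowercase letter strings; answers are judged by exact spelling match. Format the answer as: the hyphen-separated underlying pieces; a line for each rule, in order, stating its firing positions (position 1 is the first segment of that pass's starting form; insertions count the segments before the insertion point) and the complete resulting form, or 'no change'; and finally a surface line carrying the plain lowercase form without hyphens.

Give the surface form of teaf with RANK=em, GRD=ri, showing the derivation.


underlying: teaf-f-i
1. e -> o, i -> u / B C0 _: fires at position(s) 6: teaffu
2. i, u -> 0 / V _: no change
surface: teaffu


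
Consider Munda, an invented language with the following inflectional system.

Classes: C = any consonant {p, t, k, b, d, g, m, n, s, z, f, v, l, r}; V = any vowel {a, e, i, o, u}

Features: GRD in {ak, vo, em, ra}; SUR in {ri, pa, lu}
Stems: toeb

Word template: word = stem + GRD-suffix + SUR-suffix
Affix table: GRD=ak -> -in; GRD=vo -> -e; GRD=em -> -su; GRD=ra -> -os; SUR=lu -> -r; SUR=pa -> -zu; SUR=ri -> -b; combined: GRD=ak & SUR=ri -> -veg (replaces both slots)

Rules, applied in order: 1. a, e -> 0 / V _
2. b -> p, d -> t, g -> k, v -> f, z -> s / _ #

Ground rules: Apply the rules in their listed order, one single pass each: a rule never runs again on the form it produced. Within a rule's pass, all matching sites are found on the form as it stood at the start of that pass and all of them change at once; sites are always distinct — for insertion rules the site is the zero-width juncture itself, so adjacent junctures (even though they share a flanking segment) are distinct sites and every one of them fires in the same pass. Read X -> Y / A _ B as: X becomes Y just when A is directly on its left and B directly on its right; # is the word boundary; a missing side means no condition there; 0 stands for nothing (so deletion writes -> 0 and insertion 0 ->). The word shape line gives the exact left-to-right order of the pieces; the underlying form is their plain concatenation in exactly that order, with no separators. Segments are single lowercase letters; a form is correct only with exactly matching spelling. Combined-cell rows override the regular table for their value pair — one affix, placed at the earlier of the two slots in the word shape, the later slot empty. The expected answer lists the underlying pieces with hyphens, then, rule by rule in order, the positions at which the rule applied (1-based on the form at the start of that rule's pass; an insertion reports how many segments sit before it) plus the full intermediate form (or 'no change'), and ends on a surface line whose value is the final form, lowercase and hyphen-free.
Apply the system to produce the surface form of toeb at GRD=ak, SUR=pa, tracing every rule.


underlying: toeb-in-zu
1. a, e -> 0 / V _: fires at position(s) 3: tobinzu
2. b -> p, d -> t, g -> k, v -> f, z -> s / _ #: no change
surface: tobinzu


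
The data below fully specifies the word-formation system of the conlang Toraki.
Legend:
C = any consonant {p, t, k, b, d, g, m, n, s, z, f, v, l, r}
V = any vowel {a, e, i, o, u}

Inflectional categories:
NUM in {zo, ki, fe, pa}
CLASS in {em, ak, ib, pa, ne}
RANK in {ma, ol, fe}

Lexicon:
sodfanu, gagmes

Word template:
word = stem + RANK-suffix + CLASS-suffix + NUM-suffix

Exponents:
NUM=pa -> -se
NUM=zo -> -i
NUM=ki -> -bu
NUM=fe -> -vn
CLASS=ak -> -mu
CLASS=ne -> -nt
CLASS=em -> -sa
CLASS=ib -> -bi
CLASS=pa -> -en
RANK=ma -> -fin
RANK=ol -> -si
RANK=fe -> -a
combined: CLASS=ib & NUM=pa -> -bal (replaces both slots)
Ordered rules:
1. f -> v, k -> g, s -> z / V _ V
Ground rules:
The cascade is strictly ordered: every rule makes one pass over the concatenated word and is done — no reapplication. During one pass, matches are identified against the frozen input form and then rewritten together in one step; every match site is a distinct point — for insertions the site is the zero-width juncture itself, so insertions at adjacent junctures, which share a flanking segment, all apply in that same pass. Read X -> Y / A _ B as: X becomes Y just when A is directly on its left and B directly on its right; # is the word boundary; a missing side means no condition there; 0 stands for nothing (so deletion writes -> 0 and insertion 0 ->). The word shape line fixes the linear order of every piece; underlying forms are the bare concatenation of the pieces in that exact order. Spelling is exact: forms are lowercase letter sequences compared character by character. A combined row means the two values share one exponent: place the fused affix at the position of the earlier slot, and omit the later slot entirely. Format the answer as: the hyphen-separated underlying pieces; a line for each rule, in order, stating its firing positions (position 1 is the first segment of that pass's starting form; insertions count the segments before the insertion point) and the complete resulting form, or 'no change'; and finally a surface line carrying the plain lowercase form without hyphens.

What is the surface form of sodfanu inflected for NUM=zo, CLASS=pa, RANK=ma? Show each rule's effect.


underlying: sodfanu-fin-en-i
1. f -> v, k -> g, s -> z / V _ V: fires at position(s) 8: sodfanuvineni
surface: sodfanuvineni


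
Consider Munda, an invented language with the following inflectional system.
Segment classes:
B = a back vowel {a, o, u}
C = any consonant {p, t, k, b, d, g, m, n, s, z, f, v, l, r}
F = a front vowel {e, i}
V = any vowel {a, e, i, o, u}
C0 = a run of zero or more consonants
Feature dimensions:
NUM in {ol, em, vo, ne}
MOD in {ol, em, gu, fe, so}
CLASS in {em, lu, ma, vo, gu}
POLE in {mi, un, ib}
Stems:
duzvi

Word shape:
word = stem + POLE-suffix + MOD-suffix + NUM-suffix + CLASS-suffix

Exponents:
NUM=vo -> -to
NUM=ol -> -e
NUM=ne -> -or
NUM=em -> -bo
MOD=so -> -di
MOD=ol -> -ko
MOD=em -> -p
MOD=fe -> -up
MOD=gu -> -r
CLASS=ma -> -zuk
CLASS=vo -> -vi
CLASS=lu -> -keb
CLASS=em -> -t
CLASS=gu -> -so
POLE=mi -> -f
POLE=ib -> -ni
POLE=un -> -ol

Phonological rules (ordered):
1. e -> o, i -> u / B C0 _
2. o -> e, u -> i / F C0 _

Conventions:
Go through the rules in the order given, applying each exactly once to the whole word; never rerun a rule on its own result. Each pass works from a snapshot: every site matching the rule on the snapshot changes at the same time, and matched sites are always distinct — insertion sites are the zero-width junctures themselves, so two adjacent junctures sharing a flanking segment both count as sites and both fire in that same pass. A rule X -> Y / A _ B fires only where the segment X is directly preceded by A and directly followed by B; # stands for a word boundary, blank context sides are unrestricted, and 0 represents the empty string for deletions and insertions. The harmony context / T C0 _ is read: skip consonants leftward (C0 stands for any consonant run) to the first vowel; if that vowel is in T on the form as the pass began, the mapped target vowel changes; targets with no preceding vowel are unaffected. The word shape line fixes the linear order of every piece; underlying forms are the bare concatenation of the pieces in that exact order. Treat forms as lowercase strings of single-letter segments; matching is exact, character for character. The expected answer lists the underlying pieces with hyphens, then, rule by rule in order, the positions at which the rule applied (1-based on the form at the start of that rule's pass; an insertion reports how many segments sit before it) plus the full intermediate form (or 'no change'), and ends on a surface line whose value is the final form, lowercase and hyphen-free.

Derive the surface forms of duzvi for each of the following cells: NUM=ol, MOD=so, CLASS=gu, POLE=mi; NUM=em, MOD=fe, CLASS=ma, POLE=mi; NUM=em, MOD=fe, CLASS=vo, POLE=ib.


cell NUM=ol, MOD=so, CLASS=gu, POLE=mi:
underlying: duzvi-f-di-e-so
1. e -> o, i -> u / B C0 _: fires at position(s) 5: duzvufdieso
2. o -> e, u -> i / F C0 _: fires at position(s) 11: duzvufdiese
surface: duzvufdiese

cell NUM=em, MOD=fe, CLASS=ma, POLE=mi:
underlying: duzvi-f-up-bo-zuk
1. e -> o, i -> u / B C0 _: fires at position(s) 5: duzvufupbozuk
2. o -> e, u -> i / F C0 _: no change
surface: duzvufupbozuk

cell NUM=em, MOD=fe, CLASS=vo, POLE=ib:
underlying: duzvi-ni-up-bo-vi
1. e -> o, i -> u / B C0 _: fires at position(s) 5, 13: duzvuniupbovu
2. o -> e, u -> i / F C0 _: fires at position(s) 8: duzvuniipbovu
surface: duzvuniipbovu


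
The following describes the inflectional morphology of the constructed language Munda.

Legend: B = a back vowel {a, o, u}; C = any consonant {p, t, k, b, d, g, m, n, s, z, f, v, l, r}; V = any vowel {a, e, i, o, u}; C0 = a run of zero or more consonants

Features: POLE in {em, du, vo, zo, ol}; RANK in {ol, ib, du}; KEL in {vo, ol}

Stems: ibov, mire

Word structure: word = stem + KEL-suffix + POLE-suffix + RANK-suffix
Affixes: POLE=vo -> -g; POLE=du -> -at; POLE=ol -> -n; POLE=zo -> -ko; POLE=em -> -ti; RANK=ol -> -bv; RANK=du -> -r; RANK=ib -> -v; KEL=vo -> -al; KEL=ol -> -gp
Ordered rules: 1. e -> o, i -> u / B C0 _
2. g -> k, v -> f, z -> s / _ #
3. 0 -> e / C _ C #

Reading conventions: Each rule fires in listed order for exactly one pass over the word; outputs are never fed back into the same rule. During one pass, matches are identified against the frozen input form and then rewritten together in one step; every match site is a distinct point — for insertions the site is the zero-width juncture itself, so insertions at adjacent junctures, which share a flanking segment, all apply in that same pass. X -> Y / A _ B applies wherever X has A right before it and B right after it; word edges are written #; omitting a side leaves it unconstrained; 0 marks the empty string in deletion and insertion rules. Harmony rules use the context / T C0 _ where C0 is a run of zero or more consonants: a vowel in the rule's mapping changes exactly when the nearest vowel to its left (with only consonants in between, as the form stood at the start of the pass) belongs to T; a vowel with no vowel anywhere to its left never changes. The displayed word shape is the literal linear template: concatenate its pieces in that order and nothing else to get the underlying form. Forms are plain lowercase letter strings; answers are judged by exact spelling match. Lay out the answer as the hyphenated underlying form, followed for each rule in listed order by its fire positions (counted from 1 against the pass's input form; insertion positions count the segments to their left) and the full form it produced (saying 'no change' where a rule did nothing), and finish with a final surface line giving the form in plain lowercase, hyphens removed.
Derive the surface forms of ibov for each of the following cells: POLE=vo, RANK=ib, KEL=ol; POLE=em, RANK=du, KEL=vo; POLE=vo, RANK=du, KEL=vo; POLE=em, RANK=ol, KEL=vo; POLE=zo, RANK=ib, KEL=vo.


cell POLE=vo, RANK=ib, KEL=ol:
underlying: ibov-gp-g-v
1. e -> o, i -> u / B C0 _: no change
2. g -> k, v -> f, z -> s / _ #: fires at position(s) 8: ibovgpgf
3. 0 -> e / C _ C #: inserts after position(s) 7: ibovgpgef
surface: ibovgpgef

cell POLE=em, RANK=du, KEL=vo:
underlying: ibov-al-ti-r
1. e -> o, i -> u / B C0 _: fires at position(s) 8: ibovaltur
2. g -> k, v -> f, z -> s / _ #: no change
3. 0 -> e / C _ C #: no change
surface: ibovaltur

cell POLE=vo, RANK=du, KEL=vo:
underlying: ibov-al-g-r
1. e -> o, i -> u / B C0 _: no change
2. g -> k, v -> f, z -> s / _ #: no change
3. 0 -> e / C _ C #: inserts after position(s) 7: ibovalger
surface: ibovalger

cell POLE=em, RANK=ol, KEL=vo:
underlying: ibov-al-ti-bv
1. e -> o, i -> u / B C0 _: fires at position(s) 8: ibovaltubv
2. g -> k, v -> f, z -> s / _ #: fires at position(s) 10: ibovaltubf
3. 0 -> e / C _ C #: inserts after position(s) 9: ibovaltubef
surface: ibovaltubef

cell POLE=zo, RANK=ib, KEL=vo:
underlying: ibov-al-ko-v
1. e -> o, i -> u / B C0 _: no change
2. g -> k, v -> f, z -> s / _ #: fires at position(s) 9: ibovalkof
3. 0 -> e / C _ C #: no change
surface: ibovalkof


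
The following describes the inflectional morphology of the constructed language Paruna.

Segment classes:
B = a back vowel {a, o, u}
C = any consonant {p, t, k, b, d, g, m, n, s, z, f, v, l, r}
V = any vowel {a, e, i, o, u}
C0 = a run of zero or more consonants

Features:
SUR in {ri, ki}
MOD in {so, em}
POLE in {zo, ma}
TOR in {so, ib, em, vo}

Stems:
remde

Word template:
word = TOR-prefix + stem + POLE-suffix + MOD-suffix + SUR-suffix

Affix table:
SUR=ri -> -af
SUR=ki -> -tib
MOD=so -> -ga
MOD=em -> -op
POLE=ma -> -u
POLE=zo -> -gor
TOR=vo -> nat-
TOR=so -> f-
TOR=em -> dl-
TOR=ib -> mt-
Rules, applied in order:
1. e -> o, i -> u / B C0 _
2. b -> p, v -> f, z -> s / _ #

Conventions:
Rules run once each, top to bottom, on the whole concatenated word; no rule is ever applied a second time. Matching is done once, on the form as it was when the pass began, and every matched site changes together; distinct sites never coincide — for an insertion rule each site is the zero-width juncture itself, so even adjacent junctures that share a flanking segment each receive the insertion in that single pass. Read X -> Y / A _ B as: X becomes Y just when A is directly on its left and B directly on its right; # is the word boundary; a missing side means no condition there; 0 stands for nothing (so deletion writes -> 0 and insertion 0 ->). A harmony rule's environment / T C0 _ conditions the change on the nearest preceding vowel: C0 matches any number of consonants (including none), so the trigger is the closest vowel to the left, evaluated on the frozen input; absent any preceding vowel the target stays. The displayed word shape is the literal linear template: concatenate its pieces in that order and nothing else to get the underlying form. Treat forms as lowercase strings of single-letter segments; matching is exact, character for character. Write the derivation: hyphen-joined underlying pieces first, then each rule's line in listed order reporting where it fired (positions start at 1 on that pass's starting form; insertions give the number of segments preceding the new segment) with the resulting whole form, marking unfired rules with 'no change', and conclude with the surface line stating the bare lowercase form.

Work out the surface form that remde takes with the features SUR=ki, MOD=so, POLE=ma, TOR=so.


underlying: f-remde-u-ga-tib
1. e -> o, i -> u / B C0 _: fires at position(s) 11: fremdeugatub
2. b -> p, v -> f, z -> s / _ #: fires at position(s) 12: fremdeugatup
surface: fremdeugatup


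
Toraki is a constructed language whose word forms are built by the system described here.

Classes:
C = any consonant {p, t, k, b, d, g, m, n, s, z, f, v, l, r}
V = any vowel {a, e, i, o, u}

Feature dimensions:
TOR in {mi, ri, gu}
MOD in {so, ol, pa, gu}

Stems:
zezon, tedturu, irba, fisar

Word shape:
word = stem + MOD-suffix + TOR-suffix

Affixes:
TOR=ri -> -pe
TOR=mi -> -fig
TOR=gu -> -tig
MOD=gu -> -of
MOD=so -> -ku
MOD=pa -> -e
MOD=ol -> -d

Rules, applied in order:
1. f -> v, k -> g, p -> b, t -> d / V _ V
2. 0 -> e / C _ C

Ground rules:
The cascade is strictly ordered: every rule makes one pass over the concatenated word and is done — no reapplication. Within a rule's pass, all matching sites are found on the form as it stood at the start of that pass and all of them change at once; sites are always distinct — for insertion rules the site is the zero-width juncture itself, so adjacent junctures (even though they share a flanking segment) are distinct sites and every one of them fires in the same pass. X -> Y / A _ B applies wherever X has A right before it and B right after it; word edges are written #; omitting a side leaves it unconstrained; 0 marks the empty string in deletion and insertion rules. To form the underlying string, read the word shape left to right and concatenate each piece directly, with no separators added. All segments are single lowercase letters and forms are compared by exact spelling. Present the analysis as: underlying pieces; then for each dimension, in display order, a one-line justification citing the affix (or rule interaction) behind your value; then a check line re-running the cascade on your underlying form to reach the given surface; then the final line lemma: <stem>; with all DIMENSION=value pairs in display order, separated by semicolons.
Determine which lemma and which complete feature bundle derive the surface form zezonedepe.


underlying: zezon-d-pe
TOR=ri - signalled by the affix -pe
MOD=ol - signalled by the affix -d
check: zezondpe -> zezondpe -> zezonedepe
lemma: zezon; TOR=ri; MOD=ol


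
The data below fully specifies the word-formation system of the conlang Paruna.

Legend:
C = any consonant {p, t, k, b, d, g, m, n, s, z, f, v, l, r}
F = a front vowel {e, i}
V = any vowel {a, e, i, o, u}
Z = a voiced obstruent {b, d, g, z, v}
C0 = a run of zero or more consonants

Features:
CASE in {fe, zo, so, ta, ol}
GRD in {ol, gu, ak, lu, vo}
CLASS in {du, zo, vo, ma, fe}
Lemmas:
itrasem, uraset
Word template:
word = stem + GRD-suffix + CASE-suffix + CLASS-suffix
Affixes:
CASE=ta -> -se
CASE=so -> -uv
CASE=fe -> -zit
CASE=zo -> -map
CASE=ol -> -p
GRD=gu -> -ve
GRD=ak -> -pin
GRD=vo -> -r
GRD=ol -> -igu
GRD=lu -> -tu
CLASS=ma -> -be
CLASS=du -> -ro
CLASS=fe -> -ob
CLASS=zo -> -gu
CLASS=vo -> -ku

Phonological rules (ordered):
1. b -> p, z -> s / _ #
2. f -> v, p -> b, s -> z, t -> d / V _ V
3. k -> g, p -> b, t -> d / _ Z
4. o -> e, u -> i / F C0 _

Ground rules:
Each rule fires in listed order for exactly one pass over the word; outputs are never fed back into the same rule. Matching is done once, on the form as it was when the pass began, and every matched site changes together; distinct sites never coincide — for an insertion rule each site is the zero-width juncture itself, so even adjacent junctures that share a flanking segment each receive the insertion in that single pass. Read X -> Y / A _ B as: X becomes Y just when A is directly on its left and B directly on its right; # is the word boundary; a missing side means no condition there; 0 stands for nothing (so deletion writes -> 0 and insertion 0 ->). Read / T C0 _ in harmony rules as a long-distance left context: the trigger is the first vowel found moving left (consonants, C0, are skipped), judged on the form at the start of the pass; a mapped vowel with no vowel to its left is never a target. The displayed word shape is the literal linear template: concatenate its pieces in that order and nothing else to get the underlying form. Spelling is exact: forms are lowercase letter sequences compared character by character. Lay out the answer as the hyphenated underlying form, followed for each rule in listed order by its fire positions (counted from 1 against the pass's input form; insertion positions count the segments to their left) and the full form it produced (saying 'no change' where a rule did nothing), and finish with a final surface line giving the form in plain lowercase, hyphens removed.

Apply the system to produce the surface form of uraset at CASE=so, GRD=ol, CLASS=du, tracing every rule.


underlying: uraset-igu-uv-ro
1. b -> p, z -> s / _ #: no change
2. f -> v, p -> b, s -> z, t -> d / V _ V: fires at position(s) 4, 6: urazediguuvro
3. k -> g, p -> b, t -> d / _ Z: no change
4. o -> e, u -> i / F C0 _: fires at position(s) 9: urazedigiuvro
surface: urazedigiuvro
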